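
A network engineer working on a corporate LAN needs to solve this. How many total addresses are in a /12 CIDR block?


Given: CIDR prefix /12
Host bits = 32 - 12 = 20
Total addresses = 2^20 = 1048576

1048576


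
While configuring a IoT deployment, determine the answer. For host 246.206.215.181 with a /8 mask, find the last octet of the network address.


Given: IP = 246.206.215.181, prefix = /8
Subnet mask = 255.0.0.0
Last octet of IP: 181
Last octet of mask: 0
Network last octet = 181 AND 0 = 0

0


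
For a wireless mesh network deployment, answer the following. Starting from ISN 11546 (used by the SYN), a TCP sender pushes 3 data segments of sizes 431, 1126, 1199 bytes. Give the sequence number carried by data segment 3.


The SYN occupies sequence number ISN = 11546, so the first data byte is ISN + 1 = 11547.
SEQ of data segment i = (ISN + 1) + sum of payload sizes of segments 1..i-1.
Segment 1: SEQ = 11547, payload = 431 bytes
Segment 2: SEQ = 11978, payload = 1126 bytes
Segment 3: SEQ = 13104, payload = 1199 bytes
SEQ of segment 3 = 11547 + 431 + 1126 = 13104

13104


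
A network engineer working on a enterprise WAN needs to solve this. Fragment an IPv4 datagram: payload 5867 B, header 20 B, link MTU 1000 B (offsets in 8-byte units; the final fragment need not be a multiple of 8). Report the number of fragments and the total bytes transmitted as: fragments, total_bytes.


Max data per non-final fragment = floor((MTU - header)/8)*8 = floor((1000 - 20)/8)*8 = floor(980/8)*8 = 976 B
Final fragment needs no 8-byte alignment: it can carry up to MTU - header = 980 B
Non-final fragments needed = ceil((payload - 980) / 976) = ceil(4887/976) = ceil(5.0072) = 6
Number of fragments = 6 + 1 = 7
Fragment sizes (data): 6 * 976 B + 11 B (last, 11 <= 980 OK)
Total bytes sent = payload + n_frags * header = 5867 + 7*20 = 5867 + 140 = 6007 B

7, 6007


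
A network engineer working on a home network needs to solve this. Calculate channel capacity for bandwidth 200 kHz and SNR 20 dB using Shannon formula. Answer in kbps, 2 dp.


Given: B = 200 kHz, SNR = 20 dB
SNR linear = 10^(20/10) = 100
1 + SNR = 101
log2(101) = 6.6582114828
C = 200 * 1000 * 6.6582114828 = 1331642.2966 bps
C = 1331.642297 kbps -> 1331.64 kbps (2 dp)

1331.64


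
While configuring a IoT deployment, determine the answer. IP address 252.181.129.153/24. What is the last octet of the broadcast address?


Given: IP = 252.181.129.153, prefix = /24
Host bits = 32 - 24 = 8
Network last octet = 153 AND mask = 0
Host part size = 2^8 - 1 = 255
Broadcast last octet = 0 OR 255 = 255

255


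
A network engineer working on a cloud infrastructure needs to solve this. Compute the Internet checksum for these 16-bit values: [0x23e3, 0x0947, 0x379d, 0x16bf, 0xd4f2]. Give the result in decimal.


Given words: [0x23e3, 0x0947, 0x379d, 0x16bf, 0xd4f2]
Step 1: Sum all words
Raw sum = 9187 + 2375 + 14237 + 5823 + 54514 = 86136
Step 2: Fold carry: (20600 + 1) = 20601
One's complement = ~20601 & 0xFFFF = 44934

44934


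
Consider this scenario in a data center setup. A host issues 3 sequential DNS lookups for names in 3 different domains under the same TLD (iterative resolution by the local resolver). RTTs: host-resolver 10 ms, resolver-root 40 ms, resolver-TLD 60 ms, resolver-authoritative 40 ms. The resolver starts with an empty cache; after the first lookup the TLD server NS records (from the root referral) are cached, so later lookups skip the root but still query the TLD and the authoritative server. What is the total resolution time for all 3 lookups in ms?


Lookup 1 (cold cache): local + root + TLD + auth = 10 + 40 + 60 + 40 = 150 ms
Lookups 2..3 (TLD NS cached -> skip root; new domain -> still ask TLD and auth): local + TLD + auth = 10 + 60 + 40 = 110 ms each
Remaining 2 lookups: 2 * 110 = 220 ms
Total = 150 + 220 = 370 ms

370


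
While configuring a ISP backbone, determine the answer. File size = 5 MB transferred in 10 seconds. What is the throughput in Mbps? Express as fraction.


Given: file = 5 MB, time = 10 s
File in Mb = 5 * 8 = 40 Mb
Throughput = 40 / 10 Mbps
Throughput = 4 Mbps

4


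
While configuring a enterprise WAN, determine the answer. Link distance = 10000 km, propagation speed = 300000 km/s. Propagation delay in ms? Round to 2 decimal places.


Given: distance = 10000 km, speed = 300000 km/s
Delay = distance / speed = 10000 / 300000 seconds
Delay in ms = 10000 * 1000 / 300000
Delay = 33.3333 ms
Rounded to 2 dp = 33.33 ms

33.33


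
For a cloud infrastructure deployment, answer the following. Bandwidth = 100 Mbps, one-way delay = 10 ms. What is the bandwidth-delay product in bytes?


Given: bandwidth = 100 Mbps, delay = 10 ms
BDP in bits = 100 * 10^6 * 10 / 1000
BDP in bits = 1000000
BDP in bytes = 1000000 / 8 = 125000

125000


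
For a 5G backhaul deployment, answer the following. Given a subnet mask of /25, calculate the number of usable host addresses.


Given: subnet mask /25
Host bits = 32 - 25 = 7
Total addresses = 2^7 = 128
Usable hosts = 128 - 2 (network + broadcast) = 126

126


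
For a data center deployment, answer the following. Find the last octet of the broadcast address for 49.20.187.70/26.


Given: IP = 49.20.187.70, prefix = /26
Host bits = 32 - 26 = 6
Network last octet = 70 AND mask = 64
Host part size = 2^6 - 1 = 63
Broadcast last octet = 64 OR 63 = 127

127


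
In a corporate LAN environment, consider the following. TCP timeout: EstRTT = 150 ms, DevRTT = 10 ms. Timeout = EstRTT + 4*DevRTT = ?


Given: EstRTT = 150 ms, DevRTT = 10 ms
Timeout = EstRTT + 4 * DevRTT
4 * DevRTT = 4 * 10 = 40
Timeout = 150 + 40 = 190 ms

190


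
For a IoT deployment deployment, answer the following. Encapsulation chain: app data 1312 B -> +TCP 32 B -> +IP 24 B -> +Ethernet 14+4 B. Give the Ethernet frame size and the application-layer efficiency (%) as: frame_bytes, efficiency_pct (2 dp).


TCP segment = 1312 + 32 = 1344 B
IP packet = 1344 + 24 = 1368 B
Ethernet frame = 1368 + 14 + 4 = 1386 B
Efficiency = app / frame = 1312 / 1386 = 0.946609 = 94.6609% -> 94.66% (2 dp)

1386, 94.66


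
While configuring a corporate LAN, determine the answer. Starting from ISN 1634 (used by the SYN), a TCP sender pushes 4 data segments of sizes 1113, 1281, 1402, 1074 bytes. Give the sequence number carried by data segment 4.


The SYN occupies sequence number ISN = 1634, so the first data byte is ISN + 1 = 1635.
SEQ of data segment i = (ISN + 1) + sum of payload sizes of segments 1..i-1.
Segment 1: SEQ = 1635, payload = 1113 bytes
Segment 2: SEQ = 2748, payload = 1281 bytes
Segment 3: SEQ = 4029, payload = 1402 bytes
Segment 4: SEQ = 5431, payload = 1074 bytes
SEQ of segment 4 = 1635 + 1113 + 1281 + 1402 = 5431

5431


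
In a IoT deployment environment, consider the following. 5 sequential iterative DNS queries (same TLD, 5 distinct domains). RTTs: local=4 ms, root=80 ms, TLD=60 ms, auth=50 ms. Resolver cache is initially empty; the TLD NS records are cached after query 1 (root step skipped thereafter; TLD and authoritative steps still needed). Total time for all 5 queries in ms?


Lookup 1 (cold cache): local + root + TLD + auth = 4 + 80 + 60 + 50 = 194 ms
Lookups 2..5 (TLD NS cached -> skip root; new domain -> still ask TLD and auth): local + TLD + auth = 4 + 60 + 50 = 114 ms each
Remaining 4 lookups: 4 * 114 = 456 ms
Total = 194 + 456 = 650 ms

650


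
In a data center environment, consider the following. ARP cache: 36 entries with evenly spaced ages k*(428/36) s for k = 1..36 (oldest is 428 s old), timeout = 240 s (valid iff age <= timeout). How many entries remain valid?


Ages are k * 428/36 s for k = 1..36 (spacing = 11.8889 s).
Entry k is valid iff k * 428/36 <= 240 iff k <= 36 * 240 / 428 = 20.1869
n_valid = floor(20.1869) = 20
(n_stale = 36 - 20 = 16)

20


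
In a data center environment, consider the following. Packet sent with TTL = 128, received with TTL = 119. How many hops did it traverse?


Given: initial TTL = 128, received TTL = 119
Hops = initial TTL - received TTL
Hops = 128 - 119 = 9

9


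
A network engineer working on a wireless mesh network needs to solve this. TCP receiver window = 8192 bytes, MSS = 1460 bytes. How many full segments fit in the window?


Given: RWND = 8192 bytes, MSS = 1460 bytes
Full segments = floor(RWND / MSS)
Full segments = floor(8192 / 1460)
Full segments = floor(5.611) = 5

5


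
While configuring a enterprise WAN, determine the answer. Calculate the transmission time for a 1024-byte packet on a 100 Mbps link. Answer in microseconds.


Given: packet = 1024 bytes, bandwidth = 100 Mbps
Packet in bits = 1024 * 8 = 8192 bits
Bandwidth = 100 * 10^6 = 100000000 bps
Time = 8192 / 100000000 seconds
Time in us = 8192 * 10^6 / 100000000 = 81.92

81.92


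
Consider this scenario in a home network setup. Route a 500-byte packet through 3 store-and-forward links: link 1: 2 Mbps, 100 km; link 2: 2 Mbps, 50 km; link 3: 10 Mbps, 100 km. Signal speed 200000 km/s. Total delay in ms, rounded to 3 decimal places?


Packet = 500 bytes = 4000 bits. Store-and-forward: sum (t_trans + t_prop) per link.
Link 1: t_trans = 4000/(2*10^6) s = 2.0000 ms; t_prop = 100/200000 s = 0.5000 ms; subtotal = 2.5000 ms
Link 2: t_trans = 4000/(2*10^6) s = 2.0000 ms; t_prop = 50/200000 s = 0.2500 ms; subtotal = 2.2500 ms
Link 3: t_trans = 4000/(10*10^6) s = 0.4000 ms; t_prop = 100/200000 s = 0.5000 ms; subtotal = 0.9000 ms
End-to-end = 2.5000 + 2.2500 + 0.9000 = 5.6500 ms -> 5.650 ms (3 dp)

5.650


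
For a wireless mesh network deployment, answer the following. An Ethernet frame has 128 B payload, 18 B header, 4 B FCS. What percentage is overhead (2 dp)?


Given: payload = 128 B, header = 18 B, trailer = 4 B
Overhead bytes = header + trailer = 18 + 4 = 22
Total frame = payload + overhead = 128 + 22 = 150
Overhead % = 22 / 150 * 100 = 14.6667% -> 14.67% (2 dp)

14.67


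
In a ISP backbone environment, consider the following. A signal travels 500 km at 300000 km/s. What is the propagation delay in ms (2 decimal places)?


Given: distance = 500 km, speed = 300000 km/s
Delay = distance / speed = 500 / 300000 seconds
Delay in ms = 500 * 1000 / 300000
Delay = 1.6667 ms
Rounded to 2 dp = 1.67 ms

1.67


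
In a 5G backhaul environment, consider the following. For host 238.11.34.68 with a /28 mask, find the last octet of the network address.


Given: IP = 238.11.34.68, prefix = /28
Subnet mask = 255.255.255.240
Last octet of IP: 68
Last octet of mask: 240
Network last octet = 68 AND 240 = 64

64


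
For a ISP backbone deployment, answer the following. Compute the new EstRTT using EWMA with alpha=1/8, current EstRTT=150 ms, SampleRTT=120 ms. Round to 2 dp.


Given: EstRTT = 150 ms, SampleRTT = 120 ms, alpha = 1/8
New EstRTT = (1 - alpha) * EstRTT + alpha * SampleRTT
(7/8) * 150 = 131.25
(1/8) * 120 = 15
New EstRTT = 131.25 + 15 = 146.25 ms -> 146.25 ms (2 dp)

146.25


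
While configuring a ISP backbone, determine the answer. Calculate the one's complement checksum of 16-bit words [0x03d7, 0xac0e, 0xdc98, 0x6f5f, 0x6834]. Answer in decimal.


Given words: [0x03d7, 0xac0e, 0xdc98, 0x6f5f, 0x6834]
Step 1: Sum all words
Raw sum = 983 + 44046 + 56472 + 28511 + 26676 = 156688
Step 2: Fold carry: (25616 + 2) = 25618
One's complement = ~25618 & 0xFFFF = 39917

39917


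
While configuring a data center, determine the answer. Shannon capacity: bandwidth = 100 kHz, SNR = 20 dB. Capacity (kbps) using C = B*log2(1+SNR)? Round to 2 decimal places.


Given: B = 100 kHz, SNR = 20 dB
SNR linear = 10^(20/10) = 100
1 + SNR = 101
log2(101) = 6.6582114828
C = 100 * 1000 * 6.6582114828 = 665821.1483 bps
C = 665.821148 kbps -> 665.82 kbps (2 dp)

665.82


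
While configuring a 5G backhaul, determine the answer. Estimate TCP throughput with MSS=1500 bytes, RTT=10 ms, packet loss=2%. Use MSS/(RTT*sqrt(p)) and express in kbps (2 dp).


Given: MSS = 1500 bytes, RTT = 10 ms, loss = 2%
RTT in seconds = 10 / 1000 = 0.01
Loss rate = 2% = 0.02
sqrt(loss) = sqrt(0.02) = 0.141421356237
Throughput (bytes/s) = 1500 / (0.01 * 0.141421356237) = 1060660.1718
Throughput (kbps) = 1060660.1718 * 8 / 1000 = 8485.281374 -> 8485.28 kbps (2 dp)

8485.28


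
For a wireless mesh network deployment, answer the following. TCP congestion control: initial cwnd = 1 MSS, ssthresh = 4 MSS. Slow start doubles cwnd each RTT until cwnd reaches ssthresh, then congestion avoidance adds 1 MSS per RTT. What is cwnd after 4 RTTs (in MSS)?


RTT 0: cwnd = 1 MSS (initial)
RTT 1: cwnd = 2 MSS (slow start, doubled)
RTT 2: cwnd = 4 MSS (slow start, doubled)
RTT 3: cwnd = 5 MSS (congestion avoidance, +1)
RTT 4: cwnd = 6 MSS (congestion avoidance, +1)

6


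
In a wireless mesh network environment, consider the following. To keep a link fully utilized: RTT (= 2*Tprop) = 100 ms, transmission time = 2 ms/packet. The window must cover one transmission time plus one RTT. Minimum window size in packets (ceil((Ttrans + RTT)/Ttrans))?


Given: Ttrans = 2 ms, RTT = 100 ms (= 2 * Tprop, Tprop = 50 ms)
Time until first ACK returns = Ttrans + RTT = 2 + 100 = 102 ms
Need W * Ttrans >= Ttrans + RTT  ->  W >= (Ttrans + RTT) / Ttrans
(Ttrans + RTT) / Ttrans = 102 / 2 = 51
W_min = ceil(51) = 51

51


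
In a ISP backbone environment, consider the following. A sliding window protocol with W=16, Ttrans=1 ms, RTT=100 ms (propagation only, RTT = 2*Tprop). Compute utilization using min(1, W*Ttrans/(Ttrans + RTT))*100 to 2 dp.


Given: W = 16, Ttrans = 1 ms, RTT = 100 ms (= 2 * Tprop, Tprop = 50 ms)
Cycle time = Ttrans + RTT = 1 + 100 = 101 ms (first packet sent until its ACK returns)
W * Ttrans = 16 * 1 = 16 ms of sending per cycle
W * Ttrans / (Ttrans + RTT) = 16 / 101 = 0.158416
U = min(1, 0.158416) = 0.158416
U% = 15.84%

15.84


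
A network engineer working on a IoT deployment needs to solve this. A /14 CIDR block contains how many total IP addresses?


Given: CIDR prefix /14
Host bits = 32 - 14 = 18
Total addresses = 2^18 = 262144

262144


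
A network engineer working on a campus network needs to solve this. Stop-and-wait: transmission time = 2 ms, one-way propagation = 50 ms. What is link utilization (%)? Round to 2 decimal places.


Given: Ttrans = 2 ms, Tprop = 50 ms
RTT = 2 * Tprop = 2 * 50 = 100 ms
U = Ttrans / (Ttrans + RTT)
U = 2 / (2 + 100)
U = 2 / 102 = 0.019608
U% = 1.96%

1.96


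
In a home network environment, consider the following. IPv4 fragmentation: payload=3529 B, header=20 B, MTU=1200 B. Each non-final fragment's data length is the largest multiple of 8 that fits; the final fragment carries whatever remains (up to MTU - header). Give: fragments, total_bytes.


Max data per non-final fragment = floor((MTU - header)/8)*8 = floor((1200 - 20)/8)*8 = floor(1180/8)*8 = 1176 B
Final fragment needs no 8-byte alignment: it can carry up to MTU - header = 1180 B
Non-final fragments needed = ceil((payload - 1180) / 1176) = ceil(2349/1176) = ceil(1.9974) = 2
Number of fragments = 2 + 1 = 3
Fragment sizes (data): 2 * 1176 B + 1177 B (last, 1177 <= 1180 OK)
Total bytes sent = payload + n_frags * header = 3529 + 3*20 = 3529 + 60 = 3589 B

3, 3589


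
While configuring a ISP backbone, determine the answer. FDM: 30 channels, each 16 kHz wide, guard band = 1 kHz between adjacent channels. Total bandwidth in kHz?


Given: 30 channels, 16 kHz each, guard = 1 kHz
Channel bandwidth = 30 * 16 = 480 kHz
Guard bands = 29 gaps * 1 kHz = 29 kHz
Total = 480 + 29 = 509 kHz

509


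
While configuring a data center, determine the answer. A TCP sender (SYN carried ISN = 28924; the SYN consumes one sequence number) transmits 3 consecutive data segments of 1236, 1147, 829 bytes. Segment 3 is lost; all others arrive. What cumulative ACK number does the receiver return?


SYN uses sequence number 28924; first data byte = ISN + 1 = 28925.
Segment 1: SEQ = 28925, len = 1236 B, covers [28925, 30160]
Segment 2: SEQ = 30161, len = 1147 B, covers [30161, 31307]
Segment 3: SEQ = 31308, len = 829 B, covers [31308, 32136] [LOST]
In-order data received: bytes [28925, 31307] (segments 1..2).
Segment 3 missing -> gap begins at byte 31308.
Cumulative ACK = next expected in-order byte = 28925 + 1236 + 1147 = 31308

31308


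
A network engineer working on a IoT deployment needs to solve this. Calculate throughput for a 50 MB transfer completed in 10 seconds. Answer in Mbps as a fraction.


Given: file = 50 MB, time = 10 s
File in Mb = 50 * 8 = 400 Mb
Throughput = 400 / 10 Mbps
Throughput = 40 Mbps

40


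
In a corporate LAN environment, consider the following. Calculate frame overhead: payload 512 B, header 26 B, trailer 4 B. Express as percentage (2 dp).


Given: payload = 512 B, header = 26 B, trailer = 4 B
Overhead bytes = header + trailer = 26 + 4 = 30
Total frame = payload + overhead = 512 + 30 = 542
Overhead % = 30 / 542 * 100 = 5.5351% -> 5.54% (2 dp)

5.54


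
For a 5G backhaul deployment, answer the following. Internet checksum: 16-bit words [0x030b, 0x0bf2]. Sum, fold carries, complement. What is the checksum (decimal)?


Given words: [0x030b, 0x0bf2]
Step 1: Sum all words
Raw sum = 779 + 3058 = 3837
One's complement = ~3837 & 0xFFFF = 61698

61698


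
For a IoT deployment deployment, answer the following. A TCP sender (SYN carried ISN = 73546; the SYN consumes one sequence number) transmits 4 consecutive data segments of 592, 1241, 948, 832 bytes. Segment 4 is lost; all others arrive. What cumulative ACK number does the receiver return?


SYN uses sequence number 73546; first data byte = ISN + 1 = 73547.
Segment 1: SEQ = 73547, len = 592 B, covers [73547, 74138]
Segment 2: SEQ = 74139, len = 1241 B, covers [74139, 75379]
Segment 3: SEQ = 75380, len = 948 B, covers [75380, 76327]
Segment 4: SEQ = 76328, len = 832 B, covers [76328, 77159] [LOST]
In-order data received: bytes [73547, 76327] (segments 1..3).
Segment 4 missing -> gap begins at byte 76328.
Cumulative ACK = next expected in-order byte = 73547 + 592 + 1241 + 948 = 76328

76328


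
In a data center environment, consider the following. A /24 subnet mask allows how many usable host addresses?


Given: subnet mask /24
Host bits = 32 - 24 = 8
Total addresses = 2^8 = 256
Usable hosts = 256 - 2 (network + broadcast) = 254

254


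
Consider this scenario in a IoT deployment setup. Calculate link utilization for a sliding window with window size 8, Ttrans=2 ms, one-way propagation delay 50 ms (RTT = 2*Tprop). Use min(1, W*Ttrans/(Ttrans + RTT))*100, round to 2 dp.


Given: W = 8, Ttrans = 2 ms, RTT = 100 ms (= 2 * Tprop, Tprop = 50 ms)
Cycle time = Ttrans + RTT = 2 + 100 = 102 ms (first packet sent until its ACK returns)
W * Ttrans = 8 * 2 = 16 ms of sending per cycle
W * Ttrans / (Ttrans + RTT) = 16 / 102 = 0.156863
U = min(1, 0.156863) = 0.156863
U% = 15.69%

15.69


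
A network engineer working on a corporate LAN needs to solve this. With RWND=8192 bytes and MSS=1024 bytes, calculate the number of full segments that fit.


Given: RWND = 8192 bytes, MSS = 1024 bytes
Full segments = floor(RWND / MSS)
Full segments = floor(8192 / 1024)
Full segments = floor(8.0) = 8

8


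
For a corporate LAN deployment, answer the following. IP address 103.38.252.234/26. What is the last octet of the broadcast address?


Given: IP = 103.38.252.234, prefix = /26
Host bits = 32 - 26 = 6
Network last octet = 234 AND mask = 192
Host part size = 2^6 - 1 = 63
Broadcast last octet = 192 OR 63 = 255

255


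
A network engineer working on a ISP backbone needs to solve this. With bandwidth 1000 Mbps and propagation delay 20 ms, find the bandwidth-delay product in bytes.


Given: bandwidth = 1000 Mbps, delay = 20 ms
BDP in bits = 1000 * 10^6 * 20 / 1000
BDP in bits = 20000000
BDP in bytes = 20000000 / 8 = 2500000

2500000


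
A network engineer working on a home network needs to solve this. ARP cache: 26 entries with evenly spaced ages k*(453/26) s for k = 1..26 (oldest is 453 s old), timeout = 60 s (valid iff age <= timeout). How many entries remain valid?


Ages are k * 453/26 s for k = 1..26 (spacing = 17.4231 s).
Entry k is valid iff k * 453/26 <= 60 iff k <= 26 * 60 / 453 = 3.4437
n_valid = floor(3.4437) = 3
(n_stale = 26 - 3 = 23)

3


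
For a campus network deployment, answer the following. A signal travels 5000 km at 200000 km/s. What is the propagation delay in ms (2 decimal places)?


Given: distance = 5000 km, speed = 200000 km/s
Delay = distance / speed = 5000 / 200000 seconds
Delay in ms = 5000 * 1000 / 200000
Delay = 25.0000 ms
Rounded to 2 dp = 25.00 ms

25.00


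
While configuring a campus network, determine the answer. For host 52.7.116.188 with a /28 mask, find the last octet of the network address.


Given: IP = 52.7.116.188, prefix = /28
Subnet mask = 255.255.255.240
Last octet of IP: 188
Last octet of mask: 240
Network last octet = 188 AND 240 = 176

176


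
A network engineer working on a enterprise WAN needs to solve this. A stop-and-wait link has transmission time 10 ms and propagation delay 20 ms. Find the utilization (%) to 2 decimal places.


Given: Ttrans = 10 ms, Tprop = 20 ms
RTT = 2 * Tprop = 2 * 20 = 40 ms
U = Ttrans / (Ttrans + RTT)
U = 10 / (10 + 40)
U = 10 / 50 = 0.2
U% = 20.00%

20.00


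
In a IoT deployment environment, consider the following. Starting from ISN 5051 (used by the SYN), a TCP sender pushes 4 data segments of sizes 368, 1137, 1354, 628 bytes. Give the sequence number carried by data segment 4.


The SYN occupies sequence number ISN = 5051, so the first data byte is ISN + 1 = 5052.
SEQ of data segment i = (ISN + 1) + sum of payload sizes of segments 1..i-1.
Segment 1: SEQ = 5052, payload = 368 bytes
Segment 2: SEQ = 5420, payload = 1137 bytes
Segment 3: SEQ = 6557, payload = 1354 bytes
Segment 4: SEQ = 7911, payload = 628 bytes
SEQ of segment 4 = 5052 + 368 + 1137 + 1354 = 7911

7911


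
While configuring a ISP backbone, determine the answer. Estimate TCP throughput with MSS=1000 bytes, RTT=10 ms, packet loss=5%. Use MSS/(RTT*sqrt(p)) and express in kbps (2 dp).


Given: MSS = 1000 bytes, RTT = 10 ms, loss = 5%
RTT in seconds = 10 / 1000 = 0.01
Loss rate = 5% = 0.05
sqrt(loss) = sqrt(0.05) = 0.223606797750
Throughput (bytes/s) = 1000 / (0.01 * 0.223606797750) = 447213.5955
Throughput (kbps) = 447213.5955 * 8 / 1000 = 3577.708764 -> 3577.71 kbps (2 dp)

3577.71


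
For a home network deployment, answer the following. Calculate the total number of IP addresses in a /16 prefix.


Given: CIDR prefix /16
Host bits = 32 - 16 = 16
Total addresses = 2^16 = 65536

65536


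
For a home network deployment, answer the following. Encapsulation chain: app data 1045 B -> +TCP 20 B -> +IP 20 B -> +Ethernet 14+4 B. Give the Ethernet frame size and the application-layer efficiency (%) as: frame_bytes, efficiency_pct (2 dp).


TCP segment = 1045 + 20 = 1065 B
IP packet = 1065 + 20 = 1085 B
Ethernet frame = 1085 + 14 + 4 = 1103 B
Efficiency = app / frame = 1045 / 1103 = 0.947416 = 94.7416% -> 94.74% (2 dp)

1103, 94.74


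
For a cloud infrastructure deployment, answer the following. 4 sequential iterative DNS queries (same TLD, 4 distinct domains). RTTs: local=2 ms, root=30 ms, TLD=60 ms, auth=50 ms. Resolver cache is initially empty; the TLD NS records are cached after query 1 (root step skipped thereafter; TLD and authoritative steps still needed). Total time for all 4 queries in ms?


Lookup 1 (cold cache): local + root + TLD + auth = 2 + 30 + 60 + 50 = 142 ms
Lookups 2..4 (TLD NS cached -> skip root; new domain -> still ask TLD and auth): local + TLD + auth = 2 + 60 + 50 = 112 ms each
Remaining 3 lookups: 3 * 112 = 336 ms
Total = 142 + 336 = 478 ms

478


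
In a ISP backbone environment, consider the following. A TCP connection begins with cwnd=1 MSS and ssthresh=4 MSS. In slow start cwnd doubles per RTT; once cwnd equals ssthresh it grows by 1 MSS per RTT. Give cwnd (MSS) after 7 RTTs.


RTT 0: cwnd = 1 MSS (initial)
RTT 1: cwnd = 2 MSS (slow start, doubled)
RTT 2: cwnd = 4 MSS (slow start, doubled)
RTT 3: cwnd = 5 MSS (congestion avoidance, +1)
RTT 4: cwnd = 6 MSS (congestion avoidance, +1)
RTT 5: cwnd = 7 MSS (congestion avoidance, +1)
RTT 6: cwnd = 8 MSS (congestion avoidance, +1)
RTT 7: cwnd = 9 MSS (congestion avoidance, +1)

9


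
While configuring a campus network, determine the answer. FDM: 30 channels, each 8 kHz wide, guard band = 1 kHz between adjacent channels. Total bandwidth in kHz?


Given: 30 channels, 8 kHz each, guard = 1 kHz
Channel bandwidth = 30 * 8 = 240 kHz
Guard bands = 29 gaps * 1 kHz = 29 kHz
Total = 240 + 29 = 269 kHz

269


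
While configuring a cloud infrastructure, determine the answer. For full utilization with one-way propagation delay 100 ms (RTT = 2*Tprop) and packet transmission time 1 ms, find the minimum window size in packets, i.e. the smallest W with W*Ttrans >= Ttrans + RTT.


Given: Ttrans = 1 ms, RTT = 200 ms (= 2 * Tprop, Tprop = 100 ms)
Time until first ACK returns = Ttrans + RTT = 1 + 200 = 201 ms
Need W * Ttrans >= Ttrans + RTT  ->  W >= (Ttrans + RTT) / Ttrans
(Ttrans + RTT) / Ttrans = 201 / 1 = 201
W_min = ceil(201) = 201

201


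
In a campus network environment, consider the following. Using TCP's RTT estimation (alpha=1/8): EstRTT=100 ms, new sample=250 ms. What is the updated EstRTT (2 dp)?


Given: EstRTT = 100 ms, SampleRTT = 250 ms, alpha = 1/8
New EstRTT = (1 - alpha) * EstRTT + alpha * SampleRTT
(7/8) * 100 = 87.5
(1/8) * 250 = 31.25
New EstRTT = 87.5 + 31.25 = 118.75 ms -> 118.75 ms (2 dp)

118.75


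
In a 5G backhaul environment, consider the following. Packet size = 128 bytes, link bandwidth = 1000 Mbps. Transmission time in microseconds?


Given: packet = 128 bytes, bandwidth = 1000 Mbps
Packet in bits = 128 * 8 = 1024 bits
Bandwidth = 1000 * 10^6 = 1000000000 bps
Time = 1024 / 1000000000 seconds
Time in us = 1024 * 10^6 / 1000000000 = 1.024

1.024


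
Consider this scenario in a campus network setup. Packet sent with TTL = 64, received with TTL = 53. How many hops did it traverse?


Given: initial TTL = 64, received TTL = 53
Hops = initial TTL - received TTL
Hops = 64 - 53 = 11

11


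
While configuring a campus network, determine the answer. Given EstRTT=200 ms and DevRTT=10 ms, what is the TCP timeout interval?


Given: EstRTT = 200 ms, DevRTT = 10 ms
Timeout = EstRTT + 4 * DevRTT
4 * DevRTT = 4 * 10 = 40
Timeout = 200 + 40 = 240 ms

240


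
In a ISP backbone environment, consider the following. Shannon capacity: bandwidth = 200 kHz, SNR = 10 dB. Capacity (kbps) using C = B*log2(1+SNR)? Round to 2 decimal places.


Given: B = 200 kHz, SNR = 10 dB
SNR linear = 10^(10/10) = 10
1 + SNR = 11
log2(11) = 3.4594316186
C = 200 * 1000 * 3.4594316186 = 691886.3237 bps
C = 691.886324 kbps -> 691.89 kbps (2 dp)

691.89


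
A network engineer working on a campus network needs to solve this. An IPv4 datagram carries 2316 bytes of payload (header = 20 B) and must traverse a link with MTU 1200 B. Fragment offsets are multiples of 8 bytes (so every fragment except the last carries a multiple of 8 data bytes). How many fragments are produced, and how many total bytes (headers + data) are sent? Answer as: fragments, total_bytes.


Max data per non-final fragment = floor((MTU - header)/8)*8 = floor((1200 - 20)/8)*8 = floor(1180/8)*8 = 1176 B
Final fragment needs no 8-byte alignment: it can carry up to MTU - header = 1180 B
Non-final fragments needed = ceil((payload - 1180) / 1176) = ceil(1136/1176) = ceil(0.9660) = 1
Number of fragments = 1 + 1 = 2
Fragment sizes (data): 1 * 1176 B + 1140 B (last, 1140 <= 1180 OK)
Total bytes sent = payload + n_frags * header = 2316 + 2*20 = 2316 + 40 = 2356 B

2, 2356


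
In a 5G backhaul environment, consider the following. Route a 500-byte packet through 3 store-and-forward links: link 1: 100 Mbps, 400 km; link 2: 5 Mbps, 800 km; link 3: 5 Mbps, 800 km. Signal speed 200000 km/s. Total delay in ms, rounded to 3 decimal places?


Packet = 500 bytes = 4000 bits. Store-and-forward: sum (t_trans + t_prop) per link.
Link 1: t_trans = 4000/(100*10^6) s = 0.0400 ms; t_prop = 400/200000 s = 2.0000 ms; subtotal = 2.0400 ms
Link 2: t_trans = 4000/(5*10^6) s = 0.8000 ms; t_prop = 800/200000 s = 4.0000 ms; subtotal = 4.8000 ms
Link 3: t_trans = 4000/(5*10^6) s = 0.8000 ms; t_prop = 800/200000 s = 4.0000 ms; subtotal = 4.8000 ms
End-to-end = 2.0400 + 4.8000 + 4.8000 = 11.6400 ms -> 11.640 ms (3 dp)

11.640


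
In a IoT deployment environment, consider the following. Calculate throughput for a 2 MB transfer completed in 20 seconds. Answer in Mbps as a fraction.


Given: file = 2 MB, time = 20 s
File in Mb = 2 * 8 = 16 Mb
Throughput = 16 / 20 Mbps
Throughput = 4/5 Mbps

4/5


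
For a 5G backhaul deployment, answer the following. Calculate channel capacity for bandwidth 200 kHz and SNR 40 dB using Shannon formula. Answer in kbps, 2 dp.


Given: B = 200 kHz, SNR = 40 dB
SNR linear = 10^(40/10) = 10000
1 + SNR = 10001
log2(10001) = 13.2878566418
C = 200 * 1000 * 13.2878566418 = 2657571.3284 bps
C = 2657.571328 kbps -> 2657.57 kbps (2 dp)

2657.57


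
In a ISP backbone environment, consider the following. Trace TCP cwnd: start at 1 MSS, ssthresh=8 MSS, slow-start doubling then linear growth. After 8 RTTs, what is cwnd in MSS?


RTT 0: cwnd = 1 MSS (initial)
RTT 1: cwnd = 2 MSS (slow start, doubled)
RTT 2: cwnd = 4 MSS (slow start, doubled)
RTT 3: cwnd = 8 MSS (slow start, doubled)
RTT 4: cwnd = 9 MSS (congestion avoidance, +1)
RTT 5: cwnd = 10 MSS (congestion avoidance, +1)
RTT 6: cwnd = 11 MSS (congestion avoidance, +1)
RTT 7: cwnd = 12 MSS (congestion avoidance, +1)
RTT 8: cwnd = 13 MSS (congestion avoidance, +1)

13


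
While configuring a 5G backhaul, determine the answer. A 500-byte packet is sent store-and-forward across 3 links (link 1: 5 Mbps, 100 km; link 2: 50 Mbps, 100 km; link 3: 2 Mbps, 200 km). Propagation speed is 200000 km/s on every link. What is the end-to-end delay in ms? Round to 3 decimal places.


Packet = 500 bytes = 4000 bits. Store-and-forward: sum (t_trans + t_prop) per link.
Link 1: t_trans = 4000/(5*10^6) s = 0.8000 ms; t_prop = 100/200000 s = 0.5000 ms; subtotal = 1.3000 ms
Link 2: t_trans = 4000/(50*10^6) s = 0.0800 ms; t_prop = 100/200000 s = 0.5000 ms; subtotal = 0.5800 ms
Link 3: t_trans = 4000/(2*10^6) s = 2.0000 ms; t_prop = 200/200000 s = 1.0000 ms; subtotal = 3.0000 ms
End-to-end = 1.3000 + 0.5800 + 3.0000 = 4.8800 ms -> 4.880 ms (3 dp)

4.880


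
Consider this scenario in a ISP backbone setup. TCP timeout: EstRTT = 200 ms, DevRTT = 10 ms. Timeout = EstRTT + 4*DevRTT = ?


Given: EstRTT = 200 ms, DevRTT = 10 ms
Timeout = EstRTT + 4 * DevRTT
4 * DevRTT = 4 * 10 = 40
Timeout = 200 + 40 = 240 ms

240


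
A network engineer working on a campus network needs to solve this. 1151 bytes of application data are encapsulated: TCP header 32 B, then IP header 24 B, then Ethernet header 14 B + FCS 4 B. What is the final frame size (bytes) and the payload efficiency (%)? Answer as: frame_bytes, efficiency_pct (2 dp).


TCP segment = 1151 + 32 = 1183 B
IP packet = 1183 + 24 = 1207 B
Ethernet frame = 1207 + 14 + 4 = 1225 B
Efficiency = app / frame = 1151 / 1225 = 0.939592 = 93.9592% -> 93.96% (2 dp)

1225, 93.96


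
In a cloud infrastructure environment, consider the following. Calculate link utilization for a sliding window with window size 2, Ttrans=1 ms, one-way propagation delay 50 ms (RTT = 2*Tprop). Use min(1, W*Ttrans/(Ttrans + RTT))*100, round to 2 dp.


Given: W = 2, Ttrans = 1 ms, RTT = 100 ms (= 2 * Tprop, Tprop = 50 ms)
Cycle time = Ttrans + RTT = 1 + 100 = 101 ms (first packet sent until its ACK returns)
W * Ttrans = 2 * 1 = 2 ms of sending per cycle
W * Ttrans / (Ttrans + RTT) = 2 / 101 = 0.019802
U = min(1, 0.019802) = 0.019802
U% = 1.98%

1.98


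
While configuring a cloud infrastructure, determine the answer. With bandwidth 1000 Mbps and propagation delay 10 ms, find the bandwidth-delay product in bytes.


Given: bandwidth = 1000 Mbps, delay = 10 ms
BDP in bits = 1000 * 10^6 * 10 / 1000
BDP in bits = 10000000
BDP in bytes = 10000000 / 8 = 1250000

1250000


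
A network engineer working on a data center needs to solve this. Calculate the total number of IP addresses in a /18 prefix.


Given: CIDR prefix /18
Host bits = 32 - 18 = 14
Total addresses = 2^14 = 16384

16384


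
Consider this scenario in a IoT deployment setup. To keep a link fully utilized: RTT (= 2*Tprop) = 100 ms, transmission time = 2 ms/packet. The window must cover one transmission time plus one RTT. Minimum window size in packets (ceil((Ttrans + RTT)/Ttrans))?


Given: Ttrans = 2 ms, RTT = 100 ms (= 2 * Tprop, Tprop = 50 ms)
Time until first ACK returns = Ttrans + RTT = 2 + 100 = 102 ms
Need W * Ttrans >= Ttrans + RTT  ->  W >= (Ttrans + RTT) / Ttrans
(Ttrans + RTT) / Ttrans = 102 / 2 = 51
W_min = ceil(51) = 51

51


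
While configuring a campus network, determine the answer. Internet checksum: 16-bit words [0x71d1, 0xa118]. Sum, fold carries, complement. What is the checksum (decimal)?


Given words: [0x71d1, 0xa118]
Step 1: Sum all words
Raw sum = 29137 + 41240 = 70377
Step 2: Fold carry: (4841 + 1) = 4842
One's complement = ~4842 & 0xFFFF = 60693

60693


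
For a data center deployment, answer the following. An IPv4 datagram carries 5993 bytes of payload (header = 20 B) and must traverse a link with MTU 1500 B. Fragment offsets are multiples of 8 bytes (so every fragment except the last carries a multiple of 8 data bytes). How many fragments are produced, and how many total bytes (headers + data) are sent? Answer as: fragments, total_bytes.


Max data per non-final fragment = floor((MTU - header)/8)*8 = floor((1500 - 20)/8)*8 = floor(1480/8)*8 = 1480 B
Final fragment needs no 8-byte alignment: it can carry up to MTU - header = 1480 B
Non-final fragments needed = ceil((payload - 1480) / 1480) = ceil(4513/1480) = ceil(3.0493) = 4
Number of fragments = 4 + 1 = 5
Fragment sizes (data): 4 * 1480 B + 73 B (last, 73 <= 1480 OK)
Total bytes sent = payload + n_frags * header = 5993 + 5*20 = 5993 + 100 = 6093 B

5, 6093


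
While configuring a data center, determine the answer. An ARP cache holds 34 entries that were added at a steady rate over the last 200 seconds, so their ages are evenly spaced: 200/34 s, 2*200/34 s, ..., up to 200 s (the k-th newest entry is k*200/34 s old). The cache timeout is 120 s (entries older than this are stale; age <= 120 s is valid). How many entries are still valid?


Ages are k * 200/34 s for k = 1..34 (spacing = 5.8824 s).
Entry k is valid iff k * 200/34 <= 120 iff k <= 34 * 120 / 200 = 20.4000
n_valid = floor(20.4000) = 20
(n_stale = 34 - 20 = 14)

20


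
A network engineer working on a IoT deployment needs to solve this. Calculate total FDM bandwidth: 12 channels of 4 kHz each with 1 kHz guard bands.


Given: 12 channels, 4 kHz each, guard = 1 kHz
Channel bandwidth = 12 * 4 = 48 kHz
Guard bands = 11 gaps * 1 kHz = 11 kHz
Total = 48 + 11 = 59 kHz

59


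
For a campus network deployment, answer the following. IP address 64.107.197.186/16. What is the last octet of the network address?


Given: IP = 64.107.197.186, prefix = /16
Subnet mask = 255.255.0.0
Last octet of IP: 186
Last octet of mask: 0
Network last octet = 186 AND 0 = 0

0


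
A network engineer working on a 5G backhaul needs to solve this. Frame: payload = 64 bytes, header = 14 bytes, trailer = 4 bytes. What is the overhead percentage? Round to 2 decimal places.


Given: payload = 64 B, header = 14 B, trailer = 4 B
Overhead bytes = header + trailer = 14 + 4 = 18
Total frame = payload + overhead = 64 + 18 = 82
Overhead % = 18 / 82 * 100 = 21.9512% -> 21.95% (2 dp)

21.95


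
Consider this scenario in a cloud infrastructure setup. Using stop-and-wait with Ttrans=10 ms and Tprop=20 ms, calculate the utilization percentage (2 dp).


Given: Ttrans = 10 ms, Tprop = 20 ms
RTT = 2 * Tprop = 2 * 20 = 40 ms
U = Ttrans / (Ttrans + RTT)
U = 10 / (10 + 40)
U = 10 / 50 = 0.2
U% = 20.00%

20.00


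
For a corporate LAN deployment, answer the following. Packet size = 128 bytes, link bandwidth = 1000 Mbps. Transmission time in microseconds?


Given: packet = 128 bytes, bandwidth = 1000 Mbps
Packet in bits = 128 * 8 = 1024 bits
Bandwidth = 1000 * 10^6 = 1000000000 bps
Time = 1024 / 1000000000 seconds
Time in us = 1024 * 10^6 / 1000000000 = 1.024

1.024


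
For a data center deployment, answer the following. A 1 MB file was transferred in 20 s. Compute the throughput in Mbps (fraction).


Given: file = 1 MB, time = 20 s
File in Mb = 1 * 8 = 8 Mb
Throughput = 8 / 20 Mbps
Throughput = 2/5 Mbps

2/5


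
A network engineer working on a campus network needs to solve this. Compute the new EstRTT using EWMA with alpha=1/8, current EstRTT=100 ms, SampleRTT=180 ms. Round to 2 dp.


Given: EstRTT = 100 ms, SampleRTT = 180 ms, alpha = 1/8
New EstRTT = (1 - alpha) * EstRTT + alpha * SampleRTT
(7/8) * 100 = 87.5
(1/8) * 180 = 22.5
New EstRTT = 87.5 + 22.5 = 110 ms -> 110.00 ms (2 dp)

110.00


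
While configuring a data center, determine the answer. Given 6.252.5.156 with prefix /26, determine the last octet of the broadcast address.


Given: IP = 6.252.5.156, prefix = /26
Host bits = 32 - 26 = 6
Network last octet = 156 AND mask = 128
Host part size = 2^6 - 1 = 63
Broadcast last octet = 128 OR 63 = 191

191


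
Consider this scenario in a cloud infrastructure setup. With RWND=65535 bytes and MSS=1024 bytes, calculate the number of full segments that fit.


Given: RWND = 65535 bytes, MSS = 1024 bytes
Full segments = floor(RWND / MSS)
Full segments = floor(65535 / 1024)
Full segments = floor(63.999) = 63

63


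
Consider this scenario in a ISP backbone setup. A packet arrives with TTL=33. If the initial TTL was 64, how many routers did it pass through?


Given: initial TTL = 64, received TTL = 33
Hops = initial TTL - received TTL
Hops = 64 - 33 = 31

31


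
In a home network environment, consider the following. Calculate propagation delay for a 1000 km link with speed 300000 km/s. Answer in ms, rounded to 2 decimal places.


Given: distance = 1000 km, speed = 300000 km/s
Delay = distance / speed = 1000 / 300000 seconds
Delay in ms = 1000 * 1000 / 300000
Delay = 3.3333 ms
Rounded to 2 dp = 3.33 ms

3.33


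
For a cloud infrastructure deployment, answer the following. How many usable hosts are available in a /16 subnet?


Given: subnet mask /16
Host bits = 32 - 16 = 16
Total addresses = 2^16 = 65536
Usable hosts = 65536 - 2 (network + broadcast) = 65534

65534


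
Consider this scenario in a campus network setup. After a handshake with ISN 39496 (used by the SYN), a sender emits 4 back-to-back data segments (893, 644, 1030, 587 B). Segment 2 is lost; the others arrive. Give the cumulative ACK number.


SYN uses sequence number 39496; first data byte = ISN + 1 = 39497.
Segment 1: SEQ = 39497, len = 893 B, covers [39497, 40389]
Segment 2: SEQ = 40390, len = 644 B, covers [40390, 41033] [LOST]
Segment 3: SEQ = 41034, len = 1030 B, covers [41034, 42063]
Segment 4: SEQ = 42064, len = 587 B, covers [42064, 42650]
In-order data received: bytes [39497, 40389] (segments 1..1).
Segment 2 missing -> gap begins at byte 40390; later segments buffered out of order.
Cumulative ACK = next expected in-order byte = 39497 + 893 = 40390

40390


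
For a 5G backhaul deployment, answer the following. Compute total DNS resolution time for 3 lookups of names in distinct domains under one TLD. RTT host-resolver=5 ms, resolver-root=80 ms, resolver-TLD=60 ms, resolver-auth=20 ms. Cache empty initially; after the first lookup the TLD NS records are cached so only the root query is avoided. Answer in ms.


Lookup 1 (cold cache): local + root + TLD + auth = 5 + 80 + 60 + 20 = 165 ms
Lookups 2..3 (TLD NS cached -> skip root; new domain -> still ask TLD and auth): local + TLD + auth = 5 + 60 + 20 = 85 ms each
Remaining 2 lookups: 2 * 85 = 170 ms
Total = 165 + 170 = 335 ms

335


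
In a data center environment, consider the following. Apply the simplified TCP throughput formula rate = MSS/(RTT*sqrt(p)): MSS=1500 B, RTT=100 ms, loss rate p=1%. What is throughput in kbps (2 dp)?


Given: MSS = 1500 bytes, RTT = 100 ms, loss = 1%
RTT in seconds = 100 / 1000 = 0.1
Loss rate = 1% = 0.01
sqrt(loss) = sqrt(0.01) = 0.1
Throughput (bytes/s) = 1500 / (0.1 * 0.1) = 150000.0000
Throughput (kbps) = 150000.0000 * 8 / 1000 = 1200.000000 -> 1200.00 kbps (2 dp)

1200.00
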